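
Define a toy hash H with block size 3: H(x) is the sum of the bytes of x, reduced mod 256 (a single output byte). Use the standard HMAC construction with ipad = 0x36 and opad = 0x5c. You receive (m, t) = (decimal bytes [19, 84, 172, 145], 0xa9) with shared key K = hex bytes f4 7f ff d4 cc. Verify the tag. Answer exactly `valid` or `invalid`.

Key hex bytes f4 7f ff d4 cc is 5 bytes > B = 3, so hash it first: H(key) = 12, then zero-pad to 3 bytes: K' = 12 00 00.
K' ⊕ ipad = 24 36 36; K' ⊕ opad = 4e 5c 5c.
Inner hash: sum = 36+54+54+19+84+172+145 = 564; mod 256 = 52 → 34.
Outer hash (recomputed tag): sum = 78+92+92+52 = 314; mod 256 = 58 → 3a.
Recomputed tag = 3a; claimed = a9 → mismatch.

invalid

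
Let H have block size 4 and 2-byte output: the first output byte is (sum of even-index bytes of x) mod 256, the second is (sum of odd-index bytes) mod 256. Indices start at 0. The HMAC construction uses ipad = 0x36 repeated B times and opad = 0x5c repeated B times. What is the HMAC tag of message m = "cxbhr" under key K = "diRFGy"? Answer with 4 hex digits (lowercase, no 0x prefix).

3504

Key "diRFGy" = 64 69 52 46 47 79 is 6 bytes > B = 4, so hash it first: H(key) = fd 28, then zero-pad to 4 bytes: K' = fd 28 00 00.
K' ⊕ ipad = cb 1e 36 36.  K' ⊕ opad = a1 74 5c 5c.
Inner input = (K'⊕ipad) ∥ m = cb 1e 36 36 ∥ 63 78 62 68 72.
Inner hash: even-index sum = 568 mod 256 = 56; odd-index sum = 308 mod 256 = 52 → 38 34.
Outer input = (K'⊕opad) ∥ inner = a1 74 5c 5c ∥ 38 34.
Outer hash (tag): even-index sum = 309 mod 256 = 53; odd-index sum = 260 mod 256 = 4 → 35 04.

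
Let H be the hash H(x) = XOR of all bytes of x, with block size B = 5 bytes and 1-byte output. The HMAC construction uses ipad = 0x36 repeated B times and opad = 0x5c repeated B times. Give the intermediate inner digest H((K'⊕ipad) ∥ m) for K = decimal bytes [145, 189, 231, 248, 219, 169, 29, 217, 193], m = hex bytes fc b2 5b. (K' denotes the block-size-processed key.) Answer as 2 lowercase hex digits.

67

Key decimal bytes [145, 189, 231, 248, 219, 169, 29, 217, 193] = 91 bd e7 f8 db a9 1d d9 c1 is 9 bytes > B = 5, so hash it first: H(key) = 44, then zero-pad to 5 bytes: K' = 44 00 00 00 00.
K' ⊕ ipad = 72 36 36 36 36.
Inner input = 72 36 36 36 36 ∥ fc b2 5b.
Inner hash: XOR 72⊕36⊕36⊕36⊕36⊕fc⊕b2⊕5b = 67.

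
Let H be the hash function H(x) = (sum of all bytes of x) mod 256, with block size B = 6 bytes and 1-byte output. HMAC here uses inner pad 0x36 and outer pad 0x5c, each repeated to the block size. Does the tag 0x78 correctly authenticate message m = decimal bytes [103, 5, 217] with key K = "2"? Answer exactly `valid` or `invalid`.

Key "2" = 32 is 1 byte ≤ B = 6; zero-pad to 6 bytes: K' = 32 00 00 00 00 00.
K' ⊕ ipad = 04 36 36 36 36 36; K' ⊕ opad = 6e 5c 5c 5c 5c 5c.
Inner hash: sum = 4+54+54+54+54+54+103+5+217 = 599; mod 256 = 87 → 57.
Outer hash (recomputed tag): sum = 110+92+92+92+92+92+87 = 657; mod 256 = 145 → 91.
Recomputed tag = 91; claimed = 78 → mismatch.

invalid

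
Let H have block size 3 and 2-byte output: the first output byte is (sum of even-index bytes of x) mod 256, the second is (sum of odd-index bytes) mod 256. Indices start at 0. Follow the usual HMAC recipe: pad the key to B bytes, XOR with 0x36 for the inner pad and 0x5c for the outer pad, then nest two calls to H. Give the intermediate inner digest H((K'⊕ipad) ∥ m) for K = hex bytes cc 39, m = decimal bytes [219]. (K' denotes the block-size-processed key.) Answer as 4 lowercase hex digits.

Key hex bytes cc 39 is 2 bytes ≤ B = 3; zero-pad to 3 bytes: K' = cc 39 00.
K' ⊕ ipad = fa 0f 36.
Inner input = fa 0f 36 ∥ db.
Inner hash: even-index sum = 304 mod 256 = 48; odd-index sum = 234 mod 256 = 234 → 30 ea.

30ea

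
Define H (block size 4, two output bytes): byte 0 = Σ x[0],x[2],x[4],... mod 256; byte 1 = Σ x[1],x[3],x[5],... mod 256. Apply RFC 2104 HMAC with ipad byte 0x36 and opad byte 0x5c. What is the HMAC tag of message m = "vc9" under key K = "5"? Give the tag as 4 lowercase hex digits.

ad87

Key "5" = 35 is 1 byte ≤ B = 4; zero-pad to 4 bytes: K' = 35 00 00 00.
K' ⊕ ipad = 03 36 36 36.  K' ⊕ opad = 69 5c 5c 5c.
Inner input = (K'⊕ipad) ∥ m = 03 36 36 36 ∥ 76 63 39.
Inner hash: even-index sum = 232 mod 256 = 232; odd-index sum = 207 mod 256 = 207 → e8 cf.
Outer input = (K'⊕opad) ∥ inner = 69 5c 5c 5c ∥ e8 cf.
Outer hash (tag): even-index sum = 429 mod 256 = 173; odd-index sum = 391 mod 256 = 135 → ad 87.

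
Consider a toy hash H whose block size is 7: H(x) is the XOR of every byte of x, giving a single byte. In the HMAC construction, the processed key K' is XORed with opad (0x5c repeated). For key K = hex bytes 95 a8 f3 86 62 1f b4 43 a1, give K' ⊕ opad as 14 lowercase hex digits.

Key hex bytes 95 a8 f3 86 62 1f b4 43 a1 is 9 bytes > B = 7, so hash it first: H(key) = 63, then zero-pad to 7 bytes: K' = 63 00 00 00 00 00 00.
XOR each byte with 0x5c: 63⊕5c=3f, 00⊕5c=5c, 00⊕5c=5c, 00⊕5c=5c, 00⊕5c=5c, 00⊕5c=5c, 00⊕5c=5c.

3f5c5c5c5c5c5c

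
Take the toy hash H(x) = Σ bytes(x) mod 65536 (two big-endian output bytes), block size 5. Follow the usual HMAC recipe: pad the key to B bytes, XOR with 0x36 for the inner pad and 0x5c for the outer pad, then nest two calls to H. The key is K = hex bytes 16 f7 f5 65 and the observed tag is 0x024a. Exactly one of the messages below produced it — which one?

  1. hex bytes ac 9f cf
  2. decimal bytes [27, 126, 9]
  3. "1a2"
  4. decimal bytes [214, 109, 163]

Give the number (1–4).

Key hex bytes 16 f7 f5 65 is 4 bytes ≤ B = 5; zero-pad to 5 bytes: K' = 16 f7 f5 65 00.
K' ⊕ ipad = 20 c1 c3 53 36; K' ⊕ opad = 4a ab a9 39 5c.
m1: inner = H(20 c1 c3 53 36 ac 9f cf) = 04 47; tag = H(4a ab a9 39 5c 04 47) = 027e
m2: inner = H(20 c1 c3 53 36 1b 7e 09) = 02 cf; tag = H(4a ab a9 39 5c 02 cf) = 0304
m3: inner = H(20 c1 c3 53 36 31 61 32) = 02 f1; tag = H(4a ab a9 39 5c 02 f1) = 0326
m4: inner = H(20 c1 c3 53 36 d6 6d a3) = 04 13; tag = H(4a ab a9 39 5c 04 13) = 024a ← matches

4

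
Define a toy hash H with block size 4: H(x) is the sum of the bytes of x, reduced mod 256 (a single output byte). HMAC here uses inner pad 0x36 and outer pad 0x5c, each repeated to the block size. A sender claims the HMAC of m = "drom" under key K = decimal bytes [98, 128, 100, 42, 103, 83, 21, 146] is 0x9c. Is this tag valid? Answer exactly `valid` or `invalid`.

Key decimal bytes [98, 128, 100, 42, 103, 83, 21, 146] = 62 80 64 2a 67 53 15 92 is 8 bytes > B = 4, so hash it first: H(key) = d1, then zero-pad to 4 bytes: K' = d1 00 00 00.
K' ⊕ ipad = e7 36 36 36; K' ⊕ opad = 8d 5c 5c 5c.
Inner hash: sum = 231+54+54+54+100+114+111+109 = 827; mod 256 = 59 → 3b.
Outer hash (recomputed tag): sum = 141+92+92+92+59 = 476; mod 256 = 220 → dc.
Recomputed tag = dc; claimed = 9c → mismatch.

invalid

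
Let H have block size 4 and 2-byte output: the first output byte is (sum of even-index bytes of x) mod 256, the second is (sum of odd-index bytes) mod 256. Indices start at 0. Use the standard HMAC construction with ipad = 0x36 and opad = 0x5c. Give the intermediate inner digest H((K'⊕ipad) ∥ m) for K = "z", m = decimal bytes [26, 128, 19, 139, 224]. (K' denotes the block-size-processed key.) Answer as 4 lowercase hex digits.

8f77

Key "z" = 7a is 1 byte ≤ B = 4; zero-pad to 4 bytes: K' = 7a 00 00 00.
K' ⊕ ipad = 4c 36 36 36.
Inner input = 4c 36 36 36 ∥ 1a 80 13 8b e0.
Inner hash: even-index sum = 399 mod 256 = 143; odd-index sum = 375 mod 256 = 119 → 8f 77.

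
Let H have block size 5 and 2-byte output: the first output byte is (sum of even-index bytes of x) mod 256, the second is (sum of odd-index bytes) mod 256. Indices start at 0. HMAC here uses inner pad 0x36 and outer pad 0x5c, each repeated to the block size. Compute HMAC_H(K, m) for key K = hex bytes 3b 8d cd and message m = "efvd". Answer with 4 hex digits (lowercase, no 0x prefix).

Key hex bytes 3b 8d cd is 3 bytes ≤ B = 5; zero-pad to 5 bytes: K' = 3b 8d cd 00 00.
K' ⊕ ipad = 0d bb fb 36 36.  K' ⊕ opad = 67 d1 91 5c 5c.
Inner input = (K'⊕ipad) ∥ m = 0d bb fb 36 36 ∥ 65 66 76 64.
Inner hash: even-index sum = 520 mod 256 = 8; odd-index sum = 460 mod 256 = 204 → 08 cc.
Outer input = (K'⊕opad) ∥ inner = 67 d1 91 5c 5c ∥ 08 cc.
Outer hash (tag): even-index sum = 544 mod 256 = 32; odd-index sum = 309 mod 256 = 53 → 20 35.

2035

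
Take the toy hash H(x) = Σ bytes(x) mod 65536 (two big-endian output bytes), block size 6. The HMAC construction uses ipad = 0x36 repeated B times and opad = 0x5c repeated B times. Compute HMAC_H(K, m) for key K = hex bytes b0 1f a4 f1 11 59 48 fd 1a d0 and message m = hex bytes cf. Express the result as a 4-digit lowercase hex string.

Key hex bytes b0 1f a4 f1 11 59 48 fd 1a d0 is 10 bytes > B = 6, so hash it first: H(key) = 04 fd, then zero-pad to 6 bytes: K' = 04 fd 00 00 00 00.
K' ⊕ ipad = 32 cb 36 36 36 36.  K' ⊕ opad = 58 a1 5c 5c 5c 5c.
Inner input = (K'⊕ipad) ∥ m = 32 cb 36 36 36 36 ∥ cf.
Inner hash: sum = 50+203+54+54+54+54+207 = 676 → 02 a4.
Outer input = (K'⊕opad) ∥ inner = 58 a1 5c 5c 5c 5c ∥ 02 a4.
Outer hash (tag): sum = 88+161+92+92+92+92+2+164 = 783 → 03 0f.

030f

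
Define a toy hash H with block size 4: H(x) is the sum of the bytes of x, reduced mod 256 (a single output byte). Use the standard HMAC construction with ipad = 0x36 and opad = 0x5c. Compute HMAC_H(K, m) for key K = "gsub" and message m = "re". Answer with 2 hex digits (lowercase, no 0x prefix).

Key "gsub" = 67 73 75 62 is exactly B = 4 bytes: K' = 67 73 75 62.
K' ⊕ ipad = 51 45 43 54.  K' ⊕ opad = 3b 2f 29 3e.
Inner input = (K'⊕ipad) ∥ m = 51 45 43 54 ∥ 72 65.
Inner hash: sum = 81+69+67+84+114+101 = 516; mod 256 = 4 → 04.
Outer input = (K'⊕opad) ∥ inner = 3b 2f 29 3e ∥ 04.
Outer hash (tag): sum = 59+47+41+62+4 = 213 → d5.

d5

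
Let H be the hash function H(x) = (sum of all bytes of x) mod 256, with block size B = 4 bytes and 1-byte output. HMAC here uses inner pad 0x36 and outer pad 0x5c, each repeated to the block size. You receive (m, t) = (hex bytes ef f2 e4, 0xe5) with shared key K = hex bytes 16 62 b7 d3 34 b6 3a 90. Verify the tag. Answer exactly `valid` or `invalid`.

Key hex bytes 16 62 b7 d3 34 b6 3a 90 is 8 bytes > B = 4, so hash it first: H(key) = b6, then zero-pad to 4 bytes: K' = b6 00 00 00.
K' ⊕ ipad = 80 36 36 36; K' ⊕ opad = ea 5c 5c 5c.
Inner hash: sum = 128+54+54+54+239+242+228 = 999; mod 256 = 231 → e7.
Outer hash (recomputed tag): sum = 234+92+92+92+231 = 741; mod 256 = 229 → e5.
Recomputed tag = e5; claimed = e5 → match.

valid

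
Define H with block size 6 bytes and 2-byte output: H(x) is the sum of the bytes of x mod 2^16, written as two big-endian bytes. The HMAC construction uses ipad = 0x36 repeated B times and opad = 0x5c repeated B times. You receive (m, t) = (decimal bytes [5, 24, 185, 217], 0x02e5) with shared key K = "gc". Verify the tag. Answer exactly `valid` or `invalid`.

invalid

Key "gc" = 67 63 is 2 bytes ≤ B = 6; zero-pad to 6 bytes: K' = 67 63 00 00 00 00.
K' ⊕ ipad = 51 55 36 36 36 36; K' ⊕ opad = 3b 3f 5c 5c 5c 5c.
Inner hash: sum = 81+85+54+54+54+54+5+24+185+217 = 813 → 03 2d.
Outer hash (recomputed tag): sum = 59+63+92+92+92+92+3+45 = 538 → 02 1a.
Recomputed tag = 021a; claimed = 02e5 → mismatch.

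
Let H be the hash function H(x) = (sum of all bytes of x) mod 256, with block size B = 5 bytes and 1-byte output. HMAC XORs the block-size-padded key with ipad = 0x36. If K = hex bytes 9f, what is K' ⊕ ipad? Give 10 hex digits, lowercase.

Key hex bytes 9f is 1 byte ≤ B = 5; zero-pad to 5 bytes: K' = 9f 00 00 00 00.
XOR each byte with 0x36: 9f⊕36=a9, 00⊕36=36, 00⊕36=36, 00⊕36=36, 00⊕36=36.

a936363636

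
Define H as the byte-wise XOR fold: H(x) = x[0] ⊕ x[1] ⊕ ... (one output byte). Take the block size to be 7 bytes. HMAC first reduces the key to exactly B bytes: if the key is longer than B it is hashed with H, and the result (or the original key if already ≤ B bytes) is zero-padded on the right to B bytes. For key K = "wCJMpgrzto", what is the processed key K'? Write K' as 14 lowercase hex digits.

|K| = 10 > B = 7, so first hash the key.
H(K): XOR 77⊕43⊕4a⊕4d⊕70⊕67⊕72⊕7a⊕74⊕6f = 37.
Zero-pad H(K) = 37 to 7 bytes: K' = 37 00 00 00 00 00 00.

37000000000000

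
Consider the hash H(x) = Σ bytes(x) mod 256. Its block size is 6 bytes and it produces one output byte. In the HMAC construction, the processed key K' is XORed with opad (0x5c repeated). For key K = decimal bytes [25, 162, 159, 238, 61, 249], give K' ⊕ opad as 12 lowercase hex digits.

45fec3b261a5

Key decimal bytes [25, 162, 159, 238, 61, 249] = 19 a2 9f ee 3d f9 is exactly B = 6 bytes: K' = 19 a2 9f ee 3d f9.
XOR each byte with 0x5c: 19⊕5c=45, a2⊕5c=fe, 9f⊕5c=c3, ee⊕5c=b2, 3d⊕5c=61, f9⊕5c=a5.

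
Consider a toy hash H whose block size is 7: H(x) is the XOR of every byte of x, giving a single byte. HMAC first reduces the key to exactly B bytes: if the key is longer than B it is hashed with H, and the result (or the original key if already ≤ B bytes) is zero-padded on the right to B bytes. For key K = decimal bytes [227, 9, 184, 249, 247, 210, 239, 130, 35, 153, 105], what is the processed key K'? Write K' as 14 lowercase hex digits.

|K| = 11 > B = 7, so first hash the key.
H(K): XOR e3⊕09⊕b8⊕f9⊕f7⊕d2⊕ef⊕82⊕23⊕99⊕69 = 30.
Zero-pad H(K) = 30 to 7 bytes: K' = 30 00 00 00 00 00 00.

30000000000000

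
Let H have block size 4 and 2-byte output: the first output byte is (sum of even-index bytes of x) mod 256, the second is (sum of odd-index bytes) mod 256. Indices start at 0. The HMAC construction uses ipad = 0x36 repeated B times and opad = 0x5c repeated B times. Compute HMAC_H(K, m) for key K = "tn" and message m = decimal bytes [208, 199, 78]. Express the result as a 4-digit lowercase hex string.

1ae3

Key "tn" = 74 6e is 2 bytes ≤ B = 4; zero-pad to 4 bytes: K' = 74 6e 00 00.
K' ⊕ ipad = 42 58 36 36.  K' ⊕ opad = 28 32 5c 5c.
Inner input = (K'⊕ipad) ∥ m = 42 58 36 36 ∥ d0 c7 4e.
Inner hash: even-index sum = 406 mod 256 = 150; odd-index sum = 341 mod 256 = 85 → 96 55.
Outer input = (K'⊕opad) ∥ inner = 28 32 5c 5c ∥ 96 55.
Outer hash (tag): even-index sum = 282 mod 256 = 26; odd-index sum = 227 mod 256 = 227 → 1a e3.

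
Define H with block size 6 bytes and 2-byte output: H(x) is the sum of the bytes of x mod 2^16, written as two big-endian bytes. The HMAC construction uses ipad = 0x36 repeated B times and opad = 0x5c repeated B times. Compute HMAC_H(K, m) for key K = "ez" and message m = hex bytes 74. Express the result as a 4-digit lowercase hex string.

Key "ez" = 65 7a is 2 bytes ≤ B = 6; zero-pad to 6 bytes: K' = 65 7a 00 00 00 00.
K' ⊕ ipad = 53 4c 36 36 36 36.  K' ⊕ opad = 39 26 5c 5c 5c 5c.
Inner input = (K'⊕ipad) ∥ m = 53 4c 36 36 36 36 ∥ 74.
Inner hash: sum = 83+76+54+54+54+54+116 = 491 → 01 eb.
Outer input = (K'⊕opad) ∥ inner = 39 26 5c 5c 5c 5c ∥ 01 eb.
Outer hash (tag): sum = 57+38+92+92+92+92+1+235 = 699 → 02 bb.

02bb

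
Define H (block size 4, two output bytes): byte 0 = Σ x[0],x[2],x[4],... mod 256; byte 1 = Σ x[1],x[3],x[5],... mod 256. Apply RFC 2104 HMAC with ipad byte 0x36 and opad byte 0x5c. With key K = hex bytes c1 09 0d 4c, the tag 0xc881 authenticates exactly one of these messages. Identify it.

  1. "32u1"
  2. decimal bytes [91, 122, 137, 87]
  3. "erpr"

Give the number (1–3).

Key hex bytes c1 09 0d 4c is exactly B = 4 bytes: K' = c1 09 0d 4c.
K' ⊕ ipad = f7 3f 3b 7a; K' ⊕ opad = 9d 55 51 10.
m1: inner = H(f7 3f 3b 7a 33 32 75 31) = da 1c; tag = H(9d 55 51 10 da 1c) = c881 ← matches
m2: inner = H(f7 3f 3b 7a 5b 7a 89 57) = 16 8a; tag = H(9d 55 51 10 16 8a) = 04ef
m3: inner = H(f7 3f 3b 7a 65 72 70 72) = 07 9d; tag = H(9d 55 51 10 07 9d) = f502

1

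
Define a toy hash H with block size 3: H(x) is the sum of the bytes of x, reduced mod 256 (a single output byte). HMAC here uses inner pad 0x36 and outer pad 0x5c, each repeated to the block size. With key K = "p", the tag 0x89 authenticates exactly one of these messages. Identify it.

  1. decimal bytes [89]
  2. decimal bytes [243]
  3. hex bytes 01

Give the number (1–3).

2

Key "p" = 70 is 1 byte ≤ B = 3; zero-pad to 3 bytes: K' = 70 00 00.
K' ⊕ ipad = 46 36 36; K' ⊕ opad = 2c 5c 5c.
m1: inner = H(46 36 36 59) = 0b; tag = H(2c 5c 5c 0b) = ef
m2: inner = H(46 36 36 f3) = a5; tag = H(2c 5c 5c a5) = 89 ← matches
m3: inner = H(46 36 36 01) = b3; tag = H(2c 5c 5c b3) = 97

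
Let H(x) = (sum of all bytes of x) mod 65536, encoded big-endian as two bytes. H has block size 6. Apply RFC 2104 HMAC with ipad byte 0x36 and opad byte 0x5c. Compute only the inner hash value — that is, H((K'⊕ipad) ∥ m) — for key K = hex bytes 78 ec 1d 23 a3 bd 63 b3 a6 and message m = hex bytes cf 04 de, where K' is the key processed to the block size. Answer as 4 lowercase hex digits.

Key hex bytes 78 ec 1d 23 a3 bd 63 b3 a6 is 9 bytes > B = 6, so hash it first: H(key) = 04 c0, then zero-pad to 6 bytes: K' = 04 c0 00 00 00 00.
K' ⊕ ipad = 32 f6 36 36 36 36.
Inner input = 32 f6 36 36 36 36 ∥ cf 04 de.
Inner hash: sum = 50+246+54+54+54+54+207+4+222 = 945 → 03 b1.

03b1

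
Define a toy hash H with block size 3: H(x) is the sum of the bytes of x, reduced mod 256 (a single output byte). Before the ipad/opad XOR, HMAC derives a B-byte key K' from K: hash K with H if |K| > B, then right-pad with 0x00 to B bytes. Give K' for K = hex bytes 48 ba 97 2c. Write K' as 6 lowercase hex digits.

|K| = 4 > B = 3, so first hash the key.
H(K): sum = 72+186+151+44 = 453; mod 256 = 197 → c5.
Zero-pad H(K) = c5 to 3 bytes: K' = c5 00 00.

c50000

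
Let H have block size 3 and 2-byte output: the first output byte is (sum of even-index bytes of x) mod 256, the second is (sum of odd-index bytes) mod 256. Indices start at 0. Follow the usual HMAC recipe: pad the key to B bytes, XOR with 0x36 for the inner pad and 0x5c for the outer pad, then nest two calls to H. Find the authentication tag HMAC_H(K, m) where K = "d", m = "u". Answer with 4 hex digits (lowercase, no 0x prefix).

Key "d" = 64 is 1 byte ≤ B = 3; zero-pad to 3 bytes: K' = 64 00 00.
K' ⊕ ipad = 52 36 36.  K' ⊕ opad = 38 5c 5c.
Inner input = (K'⊕ipad) ∥ m = 52 36 36 ∥ 75.
Inner hash: even-index sum = 136 mod 256 = 136; odd-index sum = 171 mod 256 = 171 → 88 ab.
Outer input = (K'⊕opad) ∥ inner = 38 5c 5c ∥ 88 ab.
Outer hash (tag): even-index sum = 319 mod 256 = 63; odd-index sum = 228 mod 256 = 228 → 3f e4.

3fe4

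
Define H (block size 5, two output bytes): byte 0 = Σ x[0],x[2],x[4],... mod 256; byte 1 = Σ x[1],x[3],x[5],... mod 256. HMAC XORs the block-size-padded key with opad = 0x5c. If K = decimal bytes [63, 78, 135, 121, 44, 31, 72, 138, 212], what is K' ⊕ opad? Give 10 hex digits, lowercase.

Key decimal bytes [63, 78, 135, 121, 44, 31, 72, 138, 212] = 3f 4e 87 79 2c 1f 48 8a d4 is 9 bytes > B = 5, so hash it first: H(key) = 0e 70, then zero-pad to 5 bytes: K' = 0e 70 00 00 00.
XOR each byte with 0x5c: 0e⊕5c=52, 70⊕5c=2c, 00⊕5c=5c, 00⊕5c=5c, 00⊕5c=5c.

522c5c5c5c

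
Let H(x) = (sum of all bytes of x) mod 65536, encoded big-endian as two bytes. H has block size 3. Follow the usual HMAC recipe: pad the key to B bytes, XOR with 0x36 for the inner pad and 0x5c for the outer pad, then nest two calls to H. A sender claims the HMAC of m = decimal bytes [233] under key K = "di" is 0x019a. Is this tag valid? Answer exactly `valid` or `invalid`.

valid

Key "di" = 64 69 is 2 bytes ≤ B = 3; zero-pad to 3 bytes: K' = 64 69 00.
K' ⊕ ipad = 52 5f 36; K' ⊕ opad = 38 35 5c.
Inner hash: sum = 82+95+54+233 = 464 → 01 d0.
Outer hash (recomputed tag): sum = 56+53+92+1+208 = 410 → 01 9a.
Recomputed tag = 019a; claimed = 019a → match.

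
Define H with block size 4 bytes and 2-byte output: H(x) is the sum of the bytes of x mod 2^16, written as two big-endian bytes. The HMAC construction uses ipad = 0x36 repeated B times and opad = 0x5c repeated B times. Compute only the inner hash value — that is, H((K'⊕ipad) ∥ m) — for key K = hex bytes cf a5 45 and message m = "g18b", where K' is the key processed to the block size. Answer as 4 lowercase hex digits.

Key hex bytes cf a5 45 is 3 bytes ≤ B = 4; zero-pad to 4 bytes: K' = cf a5 45 00.
K' ⊕ ipad = f9 93 73 36.
Inner input = f9 93 73 36 ∥ 67 31 38 62.
Inner hash: sum = 249+147+115+54+103+49+56+98 = 871 → 03 67.

0367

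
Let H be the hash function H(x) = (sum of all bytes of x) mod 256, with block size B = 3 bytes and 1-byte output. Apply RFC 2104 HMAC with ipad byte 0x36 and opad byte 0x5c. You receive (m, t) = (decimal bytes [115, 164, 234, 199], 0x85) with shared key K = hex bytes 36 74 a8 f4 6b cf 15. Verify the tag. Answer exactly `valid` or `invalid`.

Key hex bytes 36 74 a8 f4 6b cf 15 is 7 bytes > B = 3, so hash it first: H(key) = 95, then zero-pad to 3 bytes: K' = 95 00 00.
K' ⊕ ipad = a3 36 36; K' ⊕ opad = c9 5c 5c.
Inner hash: sum = 163+54+54+115+164+234+199 = 983; mod 256 = 215 → d7.
Outer hash (recomputed tag): sum = 201+92+92+215 = 600; mod 256 = 88 → 58.
Recomputed tag = 58; claimed = 85 → mismatch.

invalid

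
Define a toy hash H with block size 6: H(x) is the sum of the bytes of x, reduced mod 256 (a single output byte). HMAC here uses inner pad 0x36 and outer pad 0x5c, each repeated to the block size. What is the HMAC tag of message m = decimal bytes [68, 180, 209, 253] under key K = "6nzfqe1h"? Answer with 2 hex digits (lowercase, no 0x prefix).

Key "6nzfqe1h" = 36 6e 7a 66 71 65 31 68 is 8 bytes > B = 6, so hash it first: H(key) = f3, then zero-pad to 6 bytes: K' = f3 00 00 00 00 00.
K' ⊕ ipad = c5 36 36 36 36 36.  K' ⊕ opad = af 5c 5c 5c 5c 5c.
Inner input = (K'⊕ipad) ∥ m = c5 36 36 36 36 36 ∥ 44 b4 d1 fd.
Inner hash: sum = 197+54+54+54+54+54+68+180+209+253 = 1177; mod 256 = 153 → 99.
Outer input = (K'⊕opad) ∥ inner = af 5c 5c 5c 5c 5c ∥ 99.
Outer hash (tag): sum = 175+92+92+92+92+92+153 = 788; mod 256 = 20 → 14.

14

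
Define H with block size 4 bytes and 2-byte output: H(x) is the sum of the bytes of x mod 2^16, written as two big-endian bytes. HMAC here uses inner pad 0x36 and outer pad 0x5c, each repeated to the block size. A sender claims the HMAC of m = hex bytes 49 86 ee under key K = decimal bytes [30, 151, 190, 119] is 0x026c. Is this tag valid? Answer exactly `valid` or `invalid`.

Key decimal bytes [30, 151, 190, 119] = 1e 97 be 77 is exactly B = 4 bytes: K' = 1e 97 be 77.
K' ⊕ ipad = 28 a1 88 41; K' ⊕ opad = 42 cb e2 2b.
Inner hash: sum = 40+161+136+65+73+134+238 = 847 → 03 4f.
Outer hash (recomputed tag): sum = 66+203+226+43+3+79 = 620 → 02 6c.
Recomputed tag = 026c; claimed = 026c → match.

valid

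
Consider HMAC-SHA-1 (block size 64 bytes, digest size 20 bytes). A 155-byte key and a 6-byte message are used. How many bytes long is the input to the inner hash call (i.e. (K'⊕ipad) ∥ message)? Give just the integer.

70

Key is 155 > 64 bytes, so it is hashed to 20 bytes then zero-padded to 64: |K'| = 64.
Inner input = (K'⊕ipad) ∥ m → 64 + 6 = 70 bytes.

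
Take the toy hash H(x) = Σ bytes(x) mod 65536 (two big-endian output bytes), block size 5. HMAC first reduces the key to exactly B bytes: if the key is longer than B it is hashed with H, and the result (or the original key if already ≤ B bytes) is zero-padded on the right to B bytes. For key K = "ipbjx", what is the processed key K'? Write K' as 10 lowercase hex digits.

Key "ipbjx" = 69 70 62 6a 78 is exactly B = 5 bytes: K' = 69 70 62 6a 78.

6970626a78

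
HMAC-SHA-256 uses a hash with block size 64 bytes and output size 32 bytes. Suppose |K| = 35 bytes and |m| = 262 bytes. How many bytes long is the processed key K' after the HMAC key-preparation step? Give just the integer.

64

Key is 35 ≤ 64 bytes, zero-padded: |K'| = 64.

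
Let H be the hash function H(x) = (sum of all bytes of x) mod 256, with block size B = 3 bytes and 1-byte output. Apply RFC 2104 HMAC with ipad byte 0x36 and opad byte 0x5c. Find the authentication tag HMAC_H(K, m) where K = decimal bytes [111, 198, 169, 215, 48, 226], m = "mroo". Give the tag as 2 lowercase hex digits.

Key decimal bytes [111, 198, 169, 215, 48, 226] = 6f c6 a9 d7 30 e2 is 6 bytes > B = 3, so hash it first: H(key) = c7, then zero-pad to 3 bytes: K' = c7 00 00.
K' ⊕ ipad = f1 36 36.  K' ⊕ opad = 9b 5c 5c.
Inner input = (K'⊕ipad) ∥ m = f1 36 36 ∥ 6d 72 6f 6f.
Inner hash: sum = 241+54+54+109+114+111+111 = 794; mod 256 = 26 → 1a.
Outer input = (K'⊕opad) ∥ inner = 9b 5c 5c ∥ 1a.
Outer hash (tag): sum = 155+92+92+26 = 365; mod 256 = 109 → 6d.

6d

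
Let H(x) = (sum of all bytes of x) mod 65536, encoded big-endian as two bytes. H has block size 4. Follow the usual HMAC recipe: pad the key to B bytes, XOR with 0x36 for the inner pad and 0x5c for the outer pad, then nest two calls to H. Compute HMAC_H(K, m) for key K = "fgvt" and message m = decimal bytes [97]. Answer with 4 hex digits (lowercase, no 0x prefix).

014c

Key "fgvt" = 66 67 76 74 is exactly B = 4 bytes: K' = 66 67 76 74.
K' ⊕ ipad = 50 51 40 42.  K' ⊕ opad = 3a 3b 2a 28.
Inner input = (K'⊕ipad) ∥ m = 50 51 40 42 ∥ 61.
Inner hash: sum = 80+81+64+66+97 = 388 → 01 84.
Outer input = (K'⊕opad) ∥ inner = 3a 3b 2a 28 ∥ 01 84.
Outer hash (tag): sum = 58+59+42+40+1+132 = 332 → 01 4c.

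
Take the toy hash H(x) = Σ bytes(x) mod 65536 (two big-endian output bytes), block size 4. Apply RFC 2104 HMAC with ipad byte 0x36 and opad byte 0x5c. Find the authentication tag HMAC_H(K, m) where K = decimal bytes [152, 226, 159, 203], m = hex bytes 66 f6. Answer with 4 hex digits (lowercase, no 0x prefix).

0364

Key decimal bytes [152, 226, 159, 203] = 98 e2 9f cb is exactly B = 4 bytes: K' = 98 e2 9f cb.
K' ⊕ ipad = ae d4 a9 fd.  K' ⊕ opad = c4 be c3 97.
Inner input = (K'⊕ipad) ∥ m = ae d4 a9 fd ∥ 66 f6.
Inner hash: sum = 174+212+169+253+102+246 = 1156 → 04 84.
Outer input = (K'⊕opad) ∥ inner = c4 be c3 97 ∥ 04 84.
Outer hash (tag): sum = 196+190+195+151+4+132 = 868 → 03 64.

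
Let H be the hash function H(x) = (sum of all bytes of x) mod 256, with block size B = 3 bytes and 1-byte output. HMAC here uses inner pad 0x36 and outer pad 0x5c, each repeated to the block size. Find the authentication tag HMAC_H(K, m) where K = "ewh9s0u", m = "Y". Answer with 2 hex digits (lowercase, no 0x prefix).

Key "ewh9s0u" = 65 77 68 39 73 30 75 is 7 bytes > B = 3, so hash it first: H(key) = 95, then zero-pad to 3 bytes: K' = 95 00 00.
K' ⊕ ipad = a3 36 36.  K' ⊕ opad = c9 5c 5c.
Inner input = (K'⊕ipad) ∥ m = a3 36 36 ∥ 59.
Inner hash: sum = 163+54+54+89 = 360; mod 256 = 104 → 68.
Outer input = (K'⊕opad) ∥ inner = c9 5c 5c ∥ 68.
Outer hash (tag): sum = 201+92+92+104 = 489; mod 256 = 233 → e9.

e9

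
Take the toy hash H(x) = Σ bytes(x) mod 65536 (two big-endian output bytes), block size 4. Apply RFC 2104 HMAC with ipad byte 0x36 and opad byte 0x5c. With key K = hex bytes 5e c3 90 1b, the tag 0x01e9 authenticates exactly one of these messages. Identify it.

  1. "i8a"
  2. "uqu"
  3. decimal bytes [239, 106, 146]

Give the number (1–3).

Key hex bytes 5e c3 90 1b is exactly B = 4 bytes: K' = 5e c3 90 1b.
K' ⊕ ipad = 68 f5 a6 2d; K' ⊕ opad = 02 9f cc 47.
m1: inner = H(68 f5 a6 2d 69 38 61) = 03 32; tag = H(02 9f cc 47 03 32) = 01e9 ← matches
m2: inner = H(68 f5 a6 2d 75 71 75) = 03 8b; tag = H(02 9f cc 47 03 8b) = 0242
m3: inner = H(68 f5 a6 2d ef 6a 92) = 04 1b; tag = H(02 9f cc 47 04 1b) = 01d3

1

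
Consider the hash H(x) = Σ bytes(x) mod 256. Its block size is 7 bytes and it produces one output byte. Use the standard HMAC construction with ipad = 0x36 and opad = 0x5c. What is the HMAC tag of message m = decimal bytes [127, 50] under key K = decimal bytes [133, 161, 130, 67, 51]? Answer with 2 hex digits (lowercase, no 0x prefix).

Key decimal bytes [133, 161, 130, 67, 51] = 85 a1 82 43 33 is 5 bytes ≤ B = 7; zero-pad to 7 bytes: K' = 85 a1 82 43 33 00 00.
K' ⊕ ipad = b3 97 b4 75 05 36 36.  K' ⊕ opad = d9 fd de 1f 6f 5c 5c.
Inner input = (K'⊕ipad) ∥ m = b3 97 b4 75 05 36 36 ∥ 7f 32.
Inner hash: sum = 179+151+180+117+5+54+54+127+50 = 917; mod 256 = 149 → 95.
Outer input = (K'⊕opad) ∥ inner = d9 fd de 1f 6f 5c 5c ∥ 95.
Outer hash (tag): sum = 217+253+222+31+111+92+92+149 = 1167; mod 256 = 143 → 8f.

8f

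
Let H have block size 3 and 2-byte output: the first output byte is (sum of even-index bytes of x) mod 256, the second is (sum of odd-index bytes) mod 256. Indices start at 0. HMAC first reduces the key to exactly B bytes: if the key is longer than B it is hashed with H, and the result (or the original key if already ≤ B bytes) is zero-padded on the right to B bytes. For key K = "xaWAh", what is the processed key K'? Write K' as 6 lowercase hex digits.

37a200

|K| = 5 > B = 3, so first hash the key.
H(K): even-index sum = 311 mod 256 = 55; odd-index sum = 162 mod 256 = 162 → 37 a2.
Zero-pad H(K) = 37 a2 to 3 bytes: K' = 37 a2 00.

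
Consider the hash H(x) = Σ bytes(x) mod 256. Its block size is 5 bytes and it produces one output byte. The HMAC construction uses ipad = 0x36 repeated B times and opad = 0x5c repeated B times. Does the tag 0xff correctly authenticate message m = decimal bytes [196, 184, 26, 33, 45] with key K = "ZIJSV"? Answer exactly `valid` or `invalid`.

invalid

Key "ZIJSV" = 5a 49 4a 53 56 is exactly B = 5 bytes: K' = 5a 49 4a 53 56.
K' ⊕ ipad = 6c 7f 7c 65 60; K' ⊕ opad = 06 15 16 0f 0a.
Inner hash: sum = 108+127+124+101+96+196+184+26+33+45 = 1040; mod 256 = 16 → 10.
Outer hash (recomputed tag): sum = 6+21+22+15+10+16 = 90 → 5a.
Recomputed tag = 5a; claimed = ff → mismatch.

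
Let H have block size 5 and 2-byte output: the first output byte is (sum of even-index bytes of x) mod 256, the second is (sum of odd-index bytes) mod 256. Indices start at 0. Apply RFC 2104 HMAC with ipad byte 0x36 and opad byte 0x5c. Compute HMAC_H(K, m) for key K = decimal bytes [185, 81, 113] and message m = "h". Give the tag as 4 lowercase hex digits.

Key decimal bytes [185, 81, 113] = b9 51 71 is 3 bytes ≤ B = 5; zero-pad to 5 bytes: K' = b9 51 71 00 00.
K' ⊕ ipad = 8f 67 47 36 36.  K' ⊕ opad = e5 0d 2d 5c 5c.
Inner input = (K'⊕ipad) ∥ m = 8f 67 47 36 36 ∥ 68.
Inner hash: even-index sum = 268 mod 256 = 12; odd-index sum = 261 mod 256 = 5 → 0c 05.
Outer input = (K'⊕opad) ∥ inner = e5 0d 2d 5c 5c ∥ 0c 05.
Outer hash (tag): even-index sum = 371 mod 256 = 115; odd-index sum = 117 mod 256 = 117 → 73 75.

7375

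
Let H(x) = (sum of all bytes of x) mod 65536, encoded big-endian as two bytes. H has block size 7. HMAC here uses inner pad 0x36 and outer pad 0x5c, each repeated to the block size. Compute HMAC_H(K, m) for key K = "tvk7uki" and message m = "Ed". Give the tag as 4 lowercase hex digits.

Key "tvk7uki" = 74 76 6b 37 75 6b 69 is exactly B = 7 bytes: K' = 74 76 6b 37 75 6b 69.
K' ⊕ ipad = 42 40 5d 01 43 5d 5f.  K' ⊕ opad = 28 2a 37 6b 29 37 35.
Inner input = (K'⊕ipad) ∥ m = 42 40 5d 01 43 5d 5f ∥ 45 64.
Inner hash: sum = 66+64+93+1+67+93+95+69+100 = 648 → 02 88.
Outer input = (K'⊕opad) ∥ inner = 28 2a 37 6b 29 37 35 ∥ 02 88.
Outer hash (tag): sum = 40+42+55+107+41+55+53+2+136 = 531 → 02 13.

0213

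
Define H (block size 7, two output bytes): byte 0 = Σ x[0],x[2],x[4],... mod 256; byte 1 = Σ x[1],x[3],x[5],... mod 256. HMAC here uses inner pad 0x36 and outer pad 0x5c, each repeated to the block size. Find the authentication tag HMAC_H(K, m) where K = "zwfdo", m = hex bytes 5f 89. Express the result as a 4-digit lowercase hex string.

Key "zwfdo" = 7a 77 66 64 6f is 5 bytes ≤ B = 7; zero-pad to 7 bytes: K' = 7a 77 66 64 6f 00 00.
K' ⊕ ipad = 4c 41 50 52 59 36 36.  K' ⊕ opad = 26 2b 3a 38 33 5c 5c.
Inner input = (K'⊕ipad) ∥ m = 4c 41 50 52 59 36 36 ∥ 5f 89.
Inner hash: even-index sum = 436 mod 256 = 180; odd-index sum = 296 mod 256 = 40 → b4 28.
Outer input = (K'⊕opad) ∥ inner = 26 2b 3a 38 33 5c 5c ∥ b4 28.
Outer hash (tag): even-index sum = 279 mod 256 = 23; odd-index sum = 371 mod 256 = 115 → 17 73.

1773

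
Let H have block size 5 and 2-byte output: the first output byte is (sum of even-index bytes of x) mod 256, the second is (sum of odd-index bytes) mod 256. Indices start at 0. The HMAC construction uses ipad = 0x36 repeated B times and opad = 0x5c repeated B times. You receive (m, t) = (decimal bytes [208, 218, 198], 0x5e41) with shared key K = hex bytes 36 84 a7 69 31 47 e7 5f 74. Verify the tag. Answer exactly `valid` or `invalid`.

invalid

Key hex bytes 36 84 a7 69 31 47 e7 5f 74 is 9 bytes > B = 5, so hash it first: H(key) = 69 93, then zero-pad to 5 bytes: K' = 69 93 00 00 00.
K' ⊕ ipad = 5f a5 36 36 36; K' ⊕ opad = 35 cf 5c 5c 5c.
Inner hash: even-index sum = 421 mod 256 = 165; odd-index sum = 625 mod 256 = 113 → a5 71.
Outer hash (recomputed tag): even-index sum = 350 mod 256 = 94; odd-index sum = 464 mod 256 = 208 → 5e d0.
Recomputed tag = 5ed0; claimed = 5e41 → mismatch.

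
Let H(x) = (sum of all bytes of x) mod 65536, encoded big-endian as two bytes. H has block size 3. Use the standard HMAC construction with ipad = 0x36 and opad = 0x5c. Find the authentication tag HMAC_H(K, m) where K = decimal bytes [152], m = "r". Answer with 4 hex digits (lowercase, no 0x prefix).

Key decimal bytes [152] = 98 is 1 byte ≤ B = 3; zero-pad to 3 bytes: K' = 98 00 00.
K' ⊕ ipad = ae 36 36.  K' ⊕ opad = c4 5c 5c.
Inner input = (K'⊕ipad) ∥ m = ae 36 36 ∥ 72.
Inner hash: sum = 174+54+54+114 = 396 → 01 8c.
Outer input = (K'⊕opad) ∥ inner = c4 5c 5c ∥ 01 8c.
Outer hash (tag): sum = 196+92+92+1+140 = 521 → 02 09.

0209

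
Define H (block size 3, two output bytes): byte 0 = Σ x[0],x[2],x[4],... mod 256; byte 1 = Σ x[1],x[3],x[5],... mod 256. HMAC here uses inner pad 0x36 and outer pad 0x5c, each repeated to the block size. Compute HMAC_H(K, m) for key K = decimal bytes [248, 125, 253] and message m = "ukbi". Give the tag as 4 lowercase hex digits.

678e

Key decimal bytes [248, 125, 253] = f8 7d fd is exactly B = 3 bytes: K' = f8 7d fd.
K' ⊕ ipad = ce 4b cb.  K' ⊕ opad = a4 21 a1.
Inner input = (K'⊕ipad) ∥ m = ce 4b cb ∥ 75 6b 62 69.
Inner hash: even-index sum = 621 mod 256 = 109; odd-index sum = 290 mod 256 = 34 → 6d 22.
Outer input = (K'⊕opad) ∥ inner = a4 21 a1 ∥ 6d 22.
Outer hash (tag): even-index sum = 359 mod 256 = 103; odd-index sum = 142 mod 256 = 142 → 67 8e.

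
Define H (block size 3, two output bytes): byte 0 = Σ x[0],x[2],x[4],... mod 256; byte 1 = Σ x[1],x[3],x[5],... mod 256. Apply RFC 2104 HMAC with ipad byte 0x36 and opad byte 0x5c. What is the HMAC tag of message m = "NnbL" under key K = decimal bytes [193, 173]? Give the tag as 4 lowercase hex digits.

Key decimal bytes [193, 173] = c1 ad is 2 bytes ≤ B = 3; zero-pad to 3 bytes: K' = c1 ad 00.
K' ⊕ ipad = f7 9b 36.  K' ⊕ opad = 9d f1 5c.
Inner input = (K'⊕ipad) ∥ m = f7 9b 36 ∥ 4e 6e 62 4c.
Inner hash: even-index sum = 487 mod 256 = 231; odd-index sum = 331 mod 256 = 75 → e7 4b.
Outer input = (K'⊕opad) ∥ inner = 9d f1 5c ∥ e7 4b.
Outer hash (tag): even-index sum = 324 mod 256 = 68; odd-index sum = 472 mod 256 = 216 → 44 d8.

44d8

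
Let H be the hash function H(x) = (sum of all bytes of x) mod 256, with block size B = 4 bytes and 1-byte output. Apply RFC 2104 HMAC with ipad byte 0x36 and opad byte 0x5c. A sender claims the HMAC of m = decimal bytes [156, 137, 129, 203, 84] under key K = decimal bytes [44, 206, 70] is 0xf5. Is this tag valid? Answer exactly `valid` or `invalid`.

valid

Key decimal bytes [44, 206, 70] = 2c ce 46 is 3 bytes ≤ B = 4; zero-pad to 4 bytes: K' = 2c ce 46 00.
K' ⊕ ipad = 1a f8 70 36; K' ⊕ opad = 70 92 1a 5c.
Inner hash: sum = 26+248+112+54+156+137+129+203+84 = 1149; mod 256 = 125 → 7d.
Outer hash (recomputed tag): sum = 112+146+26+92+125 = 501; mod 256 = 245 → f5.
Recomputed tag = f5; claimed = f5 → match.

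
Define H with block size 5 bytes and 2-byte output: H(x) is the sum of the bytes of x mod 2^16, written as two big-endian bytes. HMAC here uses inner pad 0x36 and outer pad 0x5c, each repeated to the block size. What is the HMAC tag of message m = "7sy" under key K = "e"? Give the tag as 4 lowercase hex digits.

01f9

Key "e" = 65 is 1 byte ≤ B = 5; zero-pad to 5 bytes: K' = 65 00 00 00 00.
K' ⊕ ipad = 53 36 36 36 36.  K' ⊕ opad = 39 5c 5c 5c 5c.
Inner input = (K'⊕ipad) ∥ m = 53 36 36 36 36 ∥ 37 73 79.
Inner hash: sum = 83+54+54+54+54+55+115+121 = 590 → 02 4e.
Outer input = (K'⊕opad) ∥ inner = 39 5c 5c 5c 5c ∥ 02 4e.
Outer hash (tag): sum = 57+92+92+92+92+2+78 = 505 → 01 f9.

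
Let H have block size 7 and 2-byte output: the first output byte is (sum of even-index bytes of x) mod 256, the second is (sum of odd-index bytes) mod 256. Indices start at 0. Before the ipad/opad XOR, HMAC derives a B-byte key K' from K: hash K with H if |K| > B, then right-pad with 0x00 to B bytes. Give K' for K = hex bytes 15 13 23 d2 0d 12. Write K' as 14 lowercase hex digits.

151323d20d1200

Key hex bytes 15 13 23 d2 0d 12 is 6 bytes ≤ B = 7; zero-pad to 7 bytes: K' = 15 13 23 d2 0d 12 00.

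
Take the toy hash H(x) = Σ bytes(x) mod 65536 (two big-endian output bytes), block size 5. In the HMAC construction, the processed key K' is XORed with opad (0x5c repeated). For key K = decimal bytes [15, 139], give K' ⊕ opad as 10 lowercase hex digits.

Key decimal bytes [15, 139] = 0f 8b is 2 bytes ≤ B = 5; zero-pad to 5 bytes: K' = 0f 8b 00 00 00.
XOR each byte with 0x5c: 0f⊕5c=53, 8b⊕5c=d7, 00⊕5c=5c, 00⊕5c=5c, 00⊕5c=5c.

53d75c5c5c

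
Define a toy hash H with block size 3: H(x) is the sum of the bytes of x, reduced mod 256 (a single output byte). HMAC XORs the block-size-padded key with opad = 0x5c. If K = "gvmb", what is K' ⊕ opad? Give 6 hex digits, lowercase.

Key "gvmb" = 67 76 6d 62 is 4 bytes > B = 3, so hash it first: H(key) = ac, then zero-pad to 3 bytes: K' = ac 00 00.
XOR each byte with 0x5c: ac⊕5c=f0, 00⊕5c=5c, 00⊕5c=5c.

f05c5c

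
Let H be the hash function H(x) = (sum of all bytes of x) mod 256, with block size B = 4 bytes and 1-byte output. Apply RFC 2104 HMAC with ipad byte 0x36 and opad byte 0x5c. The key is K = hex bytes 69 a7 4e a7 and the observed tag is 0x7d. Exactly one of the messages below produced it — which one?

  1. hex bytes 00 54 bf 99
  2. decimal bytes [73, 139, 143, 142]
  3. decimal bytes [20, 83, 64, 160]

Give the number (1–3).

Key hex bytes 69 a7 4e a7 is exactly B = 4 bytes: K' = 69 a7 4e a7.
K' ⊕ ipad = 5f 91 78 91; K' ⊕ opad = 35 fb 12 fb.
m1: inner = H(5f 91 78 91 00 54 bf 99) = a5; tag = H(35 fb 12 fb a5) = e2
m2: inner = H(5f 91 78 91 49 8b 8f 8e) = ea; tag = H(35 fb 12 fb ea) = 27
m3: inner = H(5f 91 78 91 14 53 40 a0) = 40; tag = H(35 fb 12 fb 40) = 7d ← matches

3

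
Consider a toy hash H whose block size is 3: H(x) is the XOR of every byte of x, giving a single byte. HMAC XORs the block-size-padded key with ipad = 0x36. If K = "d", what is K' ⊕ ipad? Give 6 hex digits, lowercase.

Key "d" = 64 is 1 byte ≤ B = 3; zero-pad to 3 bytes: K' = 64 00 00.
XOR each byte with 0x36: 64⊕36=52, 00⊕36=36, 00⊕36=36.

523636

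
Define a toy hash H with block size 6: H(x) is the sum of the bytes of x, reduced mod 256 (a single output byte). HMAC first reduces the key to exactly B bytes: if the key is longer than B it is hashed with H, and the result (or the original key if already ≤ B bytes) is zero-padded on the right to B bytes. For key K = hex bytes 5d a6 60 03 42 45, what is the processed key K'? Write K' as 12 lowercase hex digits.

5da660034245

Key hex bytes 5d a6 60 03 42 45 is exactly B = 6 bytes: K' = 5d a6 60 03 42 45.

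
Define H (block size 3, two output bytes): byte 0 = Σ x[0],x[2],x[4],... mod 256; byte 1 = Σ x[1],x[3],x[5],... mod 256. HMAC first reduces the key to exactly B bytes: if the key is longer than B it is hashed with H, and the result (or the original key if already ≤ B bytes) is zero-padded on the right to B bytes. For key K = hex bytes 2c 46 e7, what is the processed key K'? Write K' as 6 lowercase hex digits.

Key hex bytes 2c 46 e7 is exactly B = 3 bytes: K' = 2c 46 e7.

2c46e7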